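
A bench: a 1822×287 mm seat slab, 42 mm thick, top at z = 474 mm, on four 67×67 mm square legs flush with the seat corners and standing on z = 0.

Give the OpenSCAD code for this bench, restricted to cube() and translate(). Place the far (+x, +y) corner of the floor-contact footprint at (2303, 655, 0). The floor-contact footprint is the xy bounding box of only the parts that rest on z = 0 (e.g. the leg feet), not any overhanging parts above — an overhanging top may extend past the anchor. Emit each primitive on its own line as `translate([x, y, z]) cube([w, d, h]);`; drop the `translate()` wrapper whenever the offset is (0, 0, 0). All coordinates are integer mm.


// leg_h = 474 − 42 = 432
translate([481, 368, 432]) cube([1822, 287, 42]);
translate([481, 368, 0]) cube([67, 67, 432]);
translate([481, 588, 0]) cube([67, 67, 432]);
translate([2236, 368, 0]) cube([67, 67, 432]);
translate([2236, 588, 0]) cube([67, 67, 432]);


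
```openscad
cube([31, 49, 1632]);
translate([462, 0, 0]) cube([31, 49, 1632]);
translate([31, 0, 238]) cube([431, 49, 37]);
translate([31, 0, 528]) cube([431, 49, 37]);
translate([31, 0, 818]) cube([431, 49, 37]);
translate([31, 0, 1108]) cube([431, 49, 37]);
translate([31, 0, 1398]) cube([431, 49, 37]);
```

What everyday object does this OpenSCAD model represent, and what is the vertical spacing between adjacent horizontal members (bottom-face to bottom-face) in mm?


A ladder. The rung spacing is 290 mm.

Two tall 31×49 posts with 5 short bars between them — a ladder. Adjacent rungs sit at z = 238 and z = 528, so the spacing is 528 − 238 = 290 mm.


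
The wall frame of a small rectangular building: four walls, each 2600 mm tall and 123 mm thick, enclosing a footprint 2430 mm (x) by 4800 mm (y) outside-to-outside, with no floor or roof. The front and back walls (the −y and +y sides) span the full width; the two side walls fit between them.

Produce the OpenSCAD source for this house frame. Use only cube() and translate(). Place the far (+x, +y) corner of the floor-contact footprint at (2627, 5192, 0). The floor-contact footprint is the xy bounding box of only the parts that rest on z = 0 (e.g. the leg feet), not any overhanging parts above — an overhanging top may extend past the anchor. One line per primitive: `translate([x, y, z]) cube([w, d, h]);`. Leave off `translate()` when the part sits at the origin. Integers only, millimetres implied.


translate([197, 392, 0]) cube([2430, 123, 2600]);
translate([197, 5069, 0]) cube([2430, 123, 2600]);
translate([197, 515, 0]) cube([123, 4554, 2600]);
translate([2504, 515, 0]) cube([123, 4554, 2600]);


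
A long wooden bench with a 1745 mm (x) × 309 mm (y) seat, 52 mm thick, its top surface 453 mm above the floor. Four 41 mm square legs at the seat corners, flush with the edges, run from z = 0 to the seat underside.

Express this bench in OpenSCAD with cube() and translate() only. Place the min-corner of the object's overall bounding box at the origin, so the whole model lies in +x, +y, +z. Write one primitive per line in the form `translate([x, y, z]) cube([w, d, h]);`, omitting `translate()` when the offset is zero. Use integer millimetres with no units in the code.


translate([0, 0, 401]) cube([1745, 309, 52]);
cube([41, 41, 401]);
translate([0, 268, 0]) cube([41, 41, 401]);
translate([1704, 0, 0]) cube([41, 41, 401]);
translate([1704, 268, 0]) cube([41, 41, 401]);


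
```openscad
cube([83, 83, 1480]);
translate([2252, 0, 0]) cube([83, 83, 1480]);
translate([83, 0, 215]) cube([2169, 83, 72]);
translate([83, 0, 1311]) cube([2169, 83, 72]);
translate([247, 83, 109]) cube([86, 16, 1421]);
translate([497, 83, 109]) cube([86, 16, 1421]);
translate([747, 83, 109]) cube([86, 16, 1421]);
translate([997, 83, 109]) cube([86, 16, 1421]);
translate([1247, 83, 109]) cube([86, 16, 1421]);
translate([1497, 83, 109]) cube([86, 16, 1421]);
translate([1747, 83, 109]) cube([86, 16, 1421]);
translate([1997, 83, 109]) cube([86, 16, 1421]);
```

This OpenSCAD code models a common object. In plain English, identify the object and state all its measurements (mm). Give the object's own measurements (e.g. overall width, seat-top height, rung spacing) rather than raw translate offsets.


A fence section. Two 83×83 mm posts, 1480 mm tall, stand on the floor with a clear span of 2169 mm between their inner faces. Two horizontal rails of 83×72 mm section span the gap between the posts with their undersides at z = 215 mm and z = 1311 mm, flush with the posts' −y face. 8 pickets, each 86 mm wide, 16 mm thick and 1421 mm tall, are fixed to the +y face of the rails with their bottoms at z = 109 mm, spaced across the span with a 164 mm gap after the −x post and between neighbouring pickets, with 169 mm left before the +x post.


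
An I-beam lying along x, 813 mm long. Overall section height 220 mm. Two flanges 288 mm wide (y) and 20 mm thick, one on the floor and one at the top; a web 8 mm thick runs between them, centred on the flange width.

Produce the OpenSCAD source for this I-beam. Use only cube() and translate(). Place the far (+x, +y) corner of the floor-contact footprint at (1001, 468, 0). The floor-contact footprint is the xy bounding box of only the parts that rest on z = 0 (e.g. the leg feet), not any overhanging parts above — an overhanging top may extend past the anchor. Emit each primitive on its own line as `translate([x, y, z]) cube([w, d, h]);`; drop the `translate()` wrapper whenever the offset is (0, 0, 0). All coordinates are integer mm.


translate([188, 180, 0]) cube([813, 288, 20]);
translate([188, 320, 20]) cube([813, 8, 180]);
translate([188, 180, 200]) cube([813, 288, 20]);


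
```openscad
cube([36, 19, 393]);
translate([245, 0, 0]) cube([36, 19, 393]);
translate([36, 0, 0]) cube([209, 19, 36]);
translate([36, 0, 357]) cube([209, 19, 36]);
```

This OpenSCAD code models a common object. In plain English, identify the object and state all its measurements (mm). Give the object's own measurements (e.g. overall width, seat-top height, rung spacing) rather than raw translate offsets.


A rectangular picture frame lying in the x–z plane (depth along y). The opening is 209 mm wide (x) by 321 mm tall (z), surrounded by a border 36 mm wide on all four sides. The frame is 19 mm deep and is made of two full-height vertical stiles with two horizontal rails fitted between them.


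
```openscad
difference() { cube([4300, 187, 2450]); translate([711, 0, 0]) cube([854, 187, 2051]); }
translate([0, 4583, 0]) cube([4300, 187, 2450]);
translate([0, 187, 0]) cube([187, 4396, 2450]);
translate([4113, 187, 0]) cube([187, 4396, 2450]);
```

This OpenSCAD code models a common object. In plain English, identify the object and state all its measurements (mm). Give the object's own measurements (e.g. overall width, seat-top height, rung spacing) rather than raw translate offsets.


A single room: four walls, each 2450 mm tall and 187 mm thick, enclosing an outside footprint 4300×4770 mm (x × y), no floor or roof. The front and back walls (−y and +y sides) run the full x-width; the side walls fit between their inner faces. A door opening 854 mm wide and 2051 mm tall is cut through the front wall from the floor up, its −x edge 711 mm from the wall's −x end.


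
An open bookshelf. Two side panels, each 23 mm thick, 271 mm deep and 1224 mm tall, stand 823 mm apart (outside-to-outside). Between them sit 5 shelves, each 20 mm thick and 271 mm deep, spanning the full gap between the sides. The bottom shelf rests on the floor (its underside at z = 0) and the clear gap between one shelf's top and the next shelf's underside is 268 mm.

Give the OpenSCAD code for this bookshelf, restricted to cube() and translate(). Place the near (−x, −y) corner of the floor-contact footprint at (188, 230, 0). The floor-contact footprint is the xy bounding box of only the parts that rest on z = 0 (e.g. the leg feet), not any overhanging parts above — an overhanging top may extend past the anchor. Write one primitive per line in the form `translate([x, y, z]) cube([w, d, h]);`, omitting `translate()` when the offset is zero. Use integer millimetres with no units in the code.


translate([188, 230, 0]) cube([23, 271, 1224]);
translate([988, 230, 0]) cube([23, 271, 1224]);
translate([211, 230, 0]) cube([777, 271, 20]);
translate([211, 230, 288]) cube([777, 271, 20]);
translate([211, 230, 576]) cube([777, 271, 20]);
translate([211, 230, 864]) cube([777, 271, 20]);
translate([211, 230, 1152]) cube([777, 271, 20]);


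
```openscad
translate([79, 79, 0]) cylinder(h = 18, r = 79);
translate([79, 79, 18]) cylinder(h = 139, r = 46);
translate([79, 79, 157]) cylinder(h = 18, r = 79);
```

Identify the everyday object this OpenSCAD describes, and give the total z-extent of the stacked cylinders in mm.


A spool. The overall height is 175 mm.

Three coaxial cylinders, large–small–large — a spool. Two 18 mm flanges and a 139 mm core give 18 + 139 + 18 = 175 mm.


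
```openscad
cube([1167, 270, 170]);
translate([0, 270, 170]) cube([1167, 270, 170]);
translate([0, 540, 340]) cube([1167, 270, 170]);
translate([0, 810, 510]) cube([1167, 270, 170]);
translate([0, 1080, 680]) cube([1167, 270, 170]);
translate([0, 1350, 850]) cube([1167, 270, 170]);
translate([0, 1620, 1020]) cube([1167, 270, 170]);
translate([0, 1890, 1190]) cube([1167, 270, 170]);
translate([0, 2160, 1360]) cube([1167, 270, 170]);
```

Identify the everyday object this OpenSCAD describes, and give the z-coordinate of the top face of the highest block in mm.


A staircase. The total rise is 1530 mm.

9 identical blocks, each offset up and back from the previous — a staircase. Each step is 170 mm tall and there are 9 of them, so the total rise is 9 × 170 = 1530 mm.


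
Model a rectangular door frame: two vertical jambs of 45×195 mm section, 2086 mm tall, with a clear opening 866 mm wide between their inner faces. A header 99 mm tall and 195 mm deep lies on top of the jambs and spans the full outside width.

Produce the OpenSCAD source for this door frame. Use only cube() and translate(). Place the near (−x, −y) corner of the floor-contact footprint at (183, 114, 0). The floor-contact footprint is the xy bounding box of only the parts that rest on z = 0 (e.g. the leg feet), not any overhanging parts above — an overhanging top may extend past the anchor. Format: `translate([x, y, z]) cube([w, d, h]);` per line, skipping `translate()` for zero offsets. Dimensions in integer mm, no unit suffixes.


translate([183, 114, 0]) cube([45, 195, 2086]);
translate([1094, 114, 0]) cube([45, 195, 2086]);
translate([183, 114, 2086]) cube([956, 195, 99]);


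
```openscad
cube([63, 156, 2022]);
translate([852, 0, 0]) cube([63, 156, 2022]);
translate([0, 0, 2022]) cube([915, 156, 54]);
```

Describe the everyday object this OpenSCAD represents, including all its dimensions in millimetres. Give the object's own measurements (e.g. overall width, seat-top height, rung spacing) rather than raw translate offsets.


A door frame. The clear opening is 789 mm wide and 2022 mm high. Two 63 mm wide jambs, 156 mm deep, stand either side of the opening from the floor to the top of the opening. A 54 mm thick head sits across the top of both jambs, spanning the full outside width of the frame.


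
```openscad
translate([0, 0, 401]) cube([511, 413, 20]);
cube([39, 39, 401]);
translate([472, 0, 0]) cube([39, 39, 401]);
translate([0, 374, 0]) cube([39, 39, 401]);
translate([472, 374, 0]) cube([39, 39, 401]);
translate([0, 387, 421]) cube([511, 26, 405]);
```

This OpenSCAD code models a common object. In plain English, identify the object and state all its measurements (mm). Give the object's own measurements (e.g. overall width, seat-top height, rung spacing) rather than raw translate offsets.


A chair. The seat is a 511×413×20 mm slab with its top at z = 421 mm, on four 39×39 mm corner legs (flush with the seat edges, standing on z = 0). A flat backrest 26 mm thick, 405 mm tall, spans the full seat width and rises from the seat top along its +y edge, rear face flush with the rear of the seat.


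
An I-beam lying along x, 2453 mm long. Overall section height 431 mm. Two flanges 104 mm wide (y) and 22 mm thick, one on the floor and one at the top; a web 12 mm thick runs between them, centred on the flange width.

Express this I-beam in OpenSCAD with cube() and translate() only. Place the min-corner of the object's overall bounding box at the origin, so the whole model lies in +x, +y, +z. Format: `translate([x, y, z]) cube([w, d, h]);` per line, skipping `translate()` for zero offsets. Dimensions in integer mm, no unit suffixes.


cube([2453, 104, 22]);
translate([0, 46, 22]) cube([2453, 12, 387]);
translate([0, 0, 409]) cube([2453, 104, 22]);


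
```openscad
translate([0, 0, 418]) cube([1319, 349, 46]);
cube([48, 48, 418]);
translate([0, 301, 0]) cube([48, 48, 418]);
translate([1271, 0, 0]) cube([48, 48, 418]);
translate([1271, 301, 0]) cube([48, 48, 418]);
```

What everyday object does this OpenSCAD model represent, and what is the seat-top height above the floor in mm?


A bench. The seat-top height is 464 mm.

A long slab on four corner posts — a bench. The slab sits at z = 418 with thickness 46, so the top is 418 + 46 = 464 mm.


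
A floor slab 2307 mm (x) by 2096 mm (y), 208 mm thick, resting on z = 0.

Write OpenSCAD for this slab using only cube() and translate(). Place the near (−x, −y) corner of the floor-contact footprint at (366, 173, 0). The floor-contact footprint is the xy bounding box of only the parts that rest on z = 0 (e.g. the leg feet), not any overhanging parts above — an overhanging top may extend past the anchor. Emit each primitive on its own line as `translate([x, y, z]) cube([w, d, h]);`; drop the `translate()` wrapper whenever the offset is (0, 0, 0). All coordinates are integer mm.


translate([366, 173, 0]) cube([2307, 2096, 208]);


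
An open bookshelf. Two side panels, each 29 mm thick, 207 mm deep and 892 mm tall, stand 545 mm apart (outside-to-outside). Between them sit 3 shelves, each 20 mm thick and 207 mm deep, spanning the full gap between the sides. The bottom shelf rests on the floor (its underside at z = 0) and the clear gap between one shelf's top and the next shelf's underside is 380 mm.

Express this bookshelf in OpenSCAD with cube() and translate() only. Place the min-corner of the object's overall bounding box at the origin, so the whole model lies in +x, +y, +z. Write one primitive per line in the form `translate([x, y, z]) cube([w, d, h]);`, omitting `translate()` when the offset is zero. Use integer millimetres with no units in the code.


cube([29, 207, 892]);
translate([516, 0, 0]) cube([29, 207, 892]);
translate([29, 0, 0]) cube([487, 207, 20]);
translate([29, 0, 400]) cube([487, 207, 20]);
translate([29, 0, 800]) cube([487, 207, 20]);


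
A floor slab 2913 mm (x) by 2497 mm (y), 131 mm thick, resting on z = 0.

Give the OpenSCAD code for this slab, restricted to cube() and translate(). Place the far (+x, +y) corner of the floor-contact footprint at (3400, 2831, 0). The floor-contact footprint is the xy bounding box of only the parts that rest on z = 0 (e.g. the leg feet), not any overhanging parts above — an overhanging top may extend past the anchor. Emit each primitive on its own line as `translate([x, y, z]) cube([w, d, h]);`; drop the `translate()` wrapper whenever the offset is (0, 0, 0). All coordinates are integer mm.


translate([487, 334, 0]) cube([2913, 2497, 131]);


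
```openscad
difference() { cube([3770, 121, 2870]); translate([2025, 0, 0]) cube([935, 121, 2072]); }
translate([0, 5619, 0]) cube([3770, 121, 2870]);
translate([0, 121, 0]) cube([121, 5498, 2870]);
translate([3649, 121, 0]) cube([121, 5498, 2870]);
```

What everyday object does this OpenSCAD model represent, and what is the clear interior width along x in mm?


A single room. The interior width is 3528 mm.

Four walls enclosing a rectangle with a door in the front wall — a room. Outside width 3770 minus two 121 mm walls gives 3528 mm.


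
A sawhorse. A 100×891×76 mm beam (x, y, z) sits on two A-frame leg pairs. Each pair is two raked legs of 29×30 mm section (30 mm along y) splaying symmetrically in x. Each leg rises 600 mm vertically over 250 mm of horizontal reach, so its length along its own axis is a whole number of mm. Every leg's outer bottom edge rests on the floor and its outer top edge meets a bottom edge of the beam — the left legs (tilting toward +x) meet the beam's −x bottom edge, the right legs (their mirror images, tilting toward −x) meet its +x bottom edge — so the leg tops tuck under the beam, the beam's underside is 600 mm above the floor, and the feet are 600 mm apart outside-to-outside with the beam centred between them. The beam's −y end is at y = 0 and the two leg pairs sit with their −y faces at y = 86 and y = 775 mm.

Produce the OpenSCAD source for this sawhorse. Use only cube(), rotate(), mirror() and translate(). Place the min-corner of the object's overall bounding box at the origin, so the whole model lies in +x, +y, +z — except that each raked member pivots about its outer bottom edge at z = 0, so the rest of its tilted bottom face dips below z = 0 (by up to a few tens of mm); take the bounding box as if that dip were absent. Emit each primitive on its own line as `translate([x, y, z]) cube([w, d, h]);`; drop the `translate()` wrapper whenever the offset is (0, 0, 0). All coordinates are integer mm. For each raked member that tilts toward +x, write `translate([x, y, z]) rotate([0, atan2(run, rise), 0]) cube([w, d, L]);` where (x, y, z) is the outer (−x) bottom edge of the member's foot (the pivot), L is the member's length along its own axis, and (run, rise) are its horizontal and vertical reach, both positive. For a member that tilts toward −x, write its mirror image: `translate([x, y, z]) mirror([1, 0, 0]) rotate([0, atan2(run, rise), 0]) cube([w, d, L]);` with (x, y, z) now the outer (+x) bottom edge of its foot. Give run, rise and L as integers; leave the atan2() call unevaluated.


translate([250, 0, 600]) cube([100, 891, 76]);
translate([0, 86, 0]) rotate([0, atan2(250, 600), 0]) cube([29, 30, 650]);
translate([600, 86, 0]) mirror([1, 0, 0]) rotate([0, atan2(250, 600), 0]) cube([29, 30, 650]);
translate([0, 775, 0]) rotate([0, atan2(250, 600), 0]) cube([29, 30, 650]);
translate([600, 775, 0]) mirror([1, 0, 0]) rotate([0, atan2(250, 600), 0]) cube([29, 30, 650]);


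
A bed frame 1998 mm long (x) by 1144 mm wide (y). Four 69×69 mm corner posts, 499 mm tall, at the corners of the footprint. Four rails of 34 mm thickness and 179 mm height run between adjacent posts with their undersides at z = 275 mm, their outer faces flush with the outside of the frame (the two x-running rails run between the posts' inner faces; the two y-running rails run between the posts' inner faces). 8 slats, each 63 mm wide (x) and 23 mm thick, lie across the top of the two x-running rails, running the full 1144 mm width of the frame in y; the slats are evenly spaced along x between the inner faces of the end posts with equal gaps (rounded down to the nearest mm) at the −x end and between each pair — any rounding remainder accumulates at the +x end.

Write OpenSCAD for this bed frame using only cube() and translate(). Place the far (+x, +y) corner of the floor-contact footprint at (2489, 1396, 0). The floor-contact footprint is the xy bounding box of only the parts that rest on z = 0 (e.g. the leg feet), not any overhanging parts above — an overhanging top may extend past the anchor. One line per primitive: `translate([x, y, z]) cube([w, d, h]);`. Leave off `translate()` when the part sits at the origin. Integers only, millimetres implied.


translate([491, 252, 0]) cube([69, 69, 499]);
translate([491, 1327, 0]) cube([69, 69, 499]);
translate([2420, 252, 0]) cube([69, 69, 499]);
translate([2420, 1327, 0]) cube([69, 69, 499]);
translate([560, 252, 275]) cube([1860, 34, 179]);
translate([560, 1362, 275]) cube([1860, 34, 179]);
translate([491, 321, 275]) cube([34, 1006, 179]);
translate([2455, 321, 275]) cube([34, 1006, 179]);
translate([710, 252, 454]) cube([63, 1144, 23]);
translate([923, 252, 454]) cube([63, 1144, 23]);
translate([1136, 252, 454]) cube([63, 1144, 23]);
translate([1349, 252, 454]) cube([63, 1144, 23]);
translate([1562, 252, 454]) cube([63, 1144, 23]);
translate([1775, 252, 454]) cube([63, 1144, 23]);
translate([1988, 252, 454]) cube([63, 1144, 23]);
translate([2201, 252, 454]) cube([63, 1144, 23]);


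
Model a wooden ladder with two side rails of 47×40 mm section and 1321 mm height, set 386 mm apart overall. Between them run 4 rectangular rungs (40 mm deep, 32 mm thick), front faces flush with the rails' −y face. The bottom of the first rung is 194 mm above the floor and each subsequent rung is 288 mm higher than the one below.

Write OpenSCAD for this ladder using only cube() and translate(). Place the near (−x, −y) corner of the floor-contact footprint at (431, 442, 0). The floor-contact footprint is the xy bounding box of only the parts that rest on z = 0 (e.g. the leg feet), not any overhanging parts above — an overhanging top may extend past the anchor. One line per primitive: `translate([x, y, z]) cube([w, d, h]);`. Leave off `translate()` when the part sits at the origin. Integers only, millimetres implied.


// rung span = 386 - 2*47 = 292
// rung[k] z = 194 + k*288
translate([431, 442, 0]) cube([47, 40, 1321]);
translate([770, 442, 0]) cube([47, 40, 1321]);
translate([478, 442, 194]) cube([292, 40, 32]);
translate([478, 442, 482]) cube([292, 40, 32]);
translate([478, 442, 770]) cube([292, 40, 32]);
translate([478, 442, 1058]) cube([292, 40, 32]);


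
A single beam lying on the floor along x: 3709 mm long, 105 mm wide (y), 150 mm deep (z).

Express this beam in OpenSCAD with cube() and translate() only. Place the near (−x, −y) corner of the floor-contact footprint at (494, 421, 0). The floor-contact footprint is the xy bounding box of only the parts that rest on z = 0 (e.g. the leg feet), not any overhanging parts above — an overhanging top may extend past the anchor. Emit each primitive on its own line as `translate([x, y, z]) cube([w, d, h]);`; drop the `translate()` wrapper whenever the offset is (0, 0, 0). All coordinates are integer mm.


translate([494, 421, 0]) cube([3709, 105, 150]);


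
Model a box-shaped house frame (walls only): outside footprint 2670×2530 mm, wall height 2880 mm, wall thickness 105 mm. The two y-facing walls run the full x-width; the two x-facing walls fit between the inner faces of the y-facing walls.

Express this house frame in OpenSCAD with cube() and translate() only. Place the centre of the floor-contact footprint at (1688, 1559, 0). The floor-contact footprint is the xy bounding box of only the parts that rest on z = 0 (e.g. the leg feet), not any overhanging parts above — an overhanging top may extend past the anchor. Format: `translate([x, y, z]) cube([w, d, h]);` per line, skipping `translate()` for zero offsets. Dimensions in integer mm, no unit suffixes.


translate([353, 294, 0]) cube([2670, 105, 2880]);
translate([353, 2719, 0]) cube([2670, 105, 2880]);
translate([353, 399, 0]) cube([105, 2320, 2880]);
translate([2918, 399, 0]) cube([105, 2320, 2880]);


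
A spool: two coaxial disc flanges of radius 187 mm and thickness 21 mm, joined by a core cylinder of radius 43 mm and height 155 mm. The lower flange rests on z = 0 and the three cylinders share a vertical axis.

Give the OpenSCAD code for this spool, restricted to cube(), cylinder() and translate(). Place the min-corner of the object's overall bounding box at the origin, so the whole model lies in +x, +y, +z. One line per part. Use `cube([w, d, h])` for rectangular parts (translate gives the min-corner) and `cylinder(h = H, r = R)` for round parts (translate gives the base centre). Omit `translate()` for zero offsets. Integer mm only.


translate([187, 187, 0]) cylinder(h = 21, r = 187);
translate([187, 187, 21]) cylinder(h = 155, r = 43);
translate([187, 187, 176]) cylinder(h = 21, r = 187);


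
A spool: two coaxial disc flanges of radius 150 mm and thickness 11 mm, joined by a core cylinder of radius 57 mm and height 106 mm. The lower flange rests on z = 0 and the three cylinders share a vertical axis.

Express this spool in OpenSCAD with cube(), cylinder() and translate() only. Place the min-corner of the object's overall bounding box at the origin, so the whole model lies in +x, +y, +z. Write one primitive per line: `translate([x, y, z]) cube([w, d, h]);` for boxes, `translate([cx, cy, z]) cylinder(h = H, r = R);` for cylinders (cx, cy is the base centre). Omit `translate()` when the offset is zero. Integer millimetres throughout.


translate([150, 150, 0]) cylinder(h = 11, r = 150);
translate([150, 150, 11]) cylinder(h = 106, r = 57);
translate([150, 150, 117]) cylinder(h = 11, r = 150);


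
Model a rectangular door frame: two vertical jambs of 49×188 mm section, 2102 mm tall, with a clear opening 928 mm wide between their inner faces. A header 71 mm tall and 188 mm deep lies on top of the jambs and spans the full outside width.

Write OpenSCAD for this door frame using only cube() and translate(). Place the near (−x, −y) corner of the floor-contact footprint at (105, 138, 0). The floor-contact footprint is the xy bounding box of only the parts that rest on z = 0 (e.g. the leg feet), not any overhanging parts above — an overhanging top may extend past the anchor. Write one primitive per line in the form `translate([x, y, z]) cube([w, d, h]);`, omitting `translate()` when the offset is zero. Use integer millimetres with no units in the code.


translate([105, 138, 0]) cube([49, 188, 2102]);
translate([1082, 138, 0]) cube([49, 188, 2102]);
translate([105, 138, 2102]) cube([1026, 188, 71]);


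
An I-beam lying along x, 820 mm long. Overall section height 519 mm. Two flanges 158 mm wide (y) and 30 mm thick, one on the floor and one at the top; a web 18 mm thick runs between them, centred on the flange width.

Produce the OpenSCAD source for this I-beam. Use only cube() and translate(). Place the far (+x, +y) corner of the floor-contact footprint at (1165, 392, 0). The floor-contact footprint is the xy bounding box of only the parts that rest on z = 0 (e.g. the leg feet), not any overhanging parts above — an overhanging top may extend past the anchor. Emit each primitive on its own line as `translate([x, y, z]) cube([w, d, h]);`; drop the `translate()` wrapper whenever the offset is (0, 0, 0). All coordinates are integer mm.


translate([345, 234, 0]) cube([820, 158, 30]);
translate([345, 304, 30]) cube([820, 18, 459]);
translate([345, 234, 489]) cube([820, 158, 30]);


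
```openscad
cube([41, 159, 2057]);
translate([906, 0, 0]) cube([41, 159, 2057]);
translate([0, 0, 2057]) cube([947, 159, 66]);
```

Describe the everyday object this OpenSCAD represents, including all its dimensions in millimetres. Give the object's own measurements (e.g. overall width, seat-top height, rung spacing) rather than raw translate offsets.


A door frame. The clear opening is 865 mm wide and 2057 mm high. Two 41 mm wide jambs, 159 mm deep, stand either side of the opening from the floor to the top of the opening. A 66 mm thick head sits across the top of both jambs, spanning the full outside width of the frame.


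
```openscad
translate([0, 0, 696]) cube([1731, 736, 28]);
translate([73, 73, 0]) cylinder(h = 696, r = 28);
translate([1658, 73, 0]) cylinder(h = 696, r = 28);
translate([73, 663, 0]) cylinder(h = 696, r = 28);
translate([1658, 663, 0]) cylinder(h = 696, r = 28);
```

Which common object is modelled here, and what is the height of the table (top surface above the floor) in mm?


A table. The table height is 724 mm.

A 1731×736×28 slab sits at z = 696 on four Ø56 mm round legs — a table. The top surface is at 696 + 28 = 724 mm.


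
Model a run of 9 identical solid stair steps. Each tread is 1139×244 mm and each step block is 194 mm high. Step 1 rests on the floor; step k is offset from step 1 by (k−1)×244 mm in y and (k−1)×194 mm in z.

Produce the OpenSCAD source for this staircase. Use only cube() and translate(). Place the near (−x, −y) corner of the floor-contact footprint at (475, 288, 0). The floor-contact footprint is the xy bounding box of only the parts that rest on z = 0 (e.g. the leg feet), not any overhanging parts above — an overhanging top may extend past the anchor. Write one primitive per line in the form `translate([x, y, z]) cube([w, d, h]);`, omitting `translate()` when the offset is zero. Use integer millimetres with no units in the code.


translate([475, 288, 0]) cube([1139, 244, 194]);
translate([475, 532, 194]) cube([1139, 244, 194]);
translate([475, 776, 388]) cube([1139, 244, 194]);
translate([475, 1020, 582]) cube([1139, 244, 194]);
translate([475, 1264, 776]) cube([1139, 244, 194]);
translate([475, 1508, 970]) cube([1139, 244, 194]);
translate([475, 1752, 1164]) cube([1139, 244, 194]);
translate([475, 1996, 1358]) cube([1139, 244, 194]);
translate([475, 2240, 1552]) cube([1139, 244, 194]);


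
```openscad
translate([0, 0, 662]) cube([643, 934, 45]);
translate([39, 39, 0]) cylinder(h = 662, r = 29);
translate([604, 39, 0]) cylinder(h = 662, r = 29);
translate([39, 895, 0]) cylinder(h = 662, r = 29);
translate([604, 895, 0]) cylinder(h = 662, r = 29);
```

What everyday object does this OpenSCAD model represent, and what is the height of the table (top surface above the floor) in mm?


A table. The table height is 707 mm.

A 643×934×45 slab sits at z = 662 on four Ø58 mm round legs — a table. The top surface is at 662 + 45 = 707 mm.


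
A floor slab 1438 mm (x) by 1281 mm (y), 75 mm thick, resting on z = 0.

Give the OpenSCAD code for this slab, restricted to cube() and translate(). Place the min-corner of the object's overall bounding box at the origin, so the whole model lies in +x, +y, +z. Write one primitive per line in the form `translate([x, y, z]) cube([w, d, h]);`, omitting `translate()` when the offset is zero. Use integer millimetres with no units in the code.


cube([1438, 1281, 75]);


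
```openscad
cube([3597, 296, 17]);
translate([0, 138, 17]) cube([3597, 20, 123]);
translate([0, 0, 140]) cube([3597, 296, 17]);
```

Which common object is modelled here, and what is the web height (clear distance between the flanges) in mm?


An I-beam. The web height is 123 mm.

Two wide flanges with a thin centred web — an I-beam. Overall 157 mm minus two 17 mm flanges gives a web of 157 − 2·17 = 123 mm.


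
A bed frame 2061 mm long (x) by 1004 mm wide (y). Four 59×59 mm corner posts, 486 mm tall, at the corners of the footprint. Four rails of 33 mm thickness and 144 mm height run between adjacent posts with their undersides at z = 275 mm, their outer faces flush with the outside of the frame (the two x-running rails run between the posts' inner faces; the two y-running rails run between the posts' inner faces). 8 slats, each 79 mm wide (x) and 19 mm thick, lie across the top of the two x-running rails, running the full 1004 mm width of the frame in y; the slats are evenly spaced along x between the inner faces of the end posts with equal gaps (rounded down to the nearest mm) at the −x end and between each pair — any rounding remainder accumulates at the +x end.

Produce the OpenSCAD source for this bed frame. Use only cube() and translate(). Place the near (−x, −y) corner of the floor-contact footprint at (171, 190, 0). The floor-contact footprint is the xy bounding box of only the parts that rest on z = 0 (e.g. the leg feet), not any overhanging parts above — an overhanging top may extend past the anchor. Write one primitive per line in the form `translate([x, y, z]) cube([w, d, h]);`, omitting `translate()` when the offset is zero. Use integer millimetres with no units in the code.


translate([171, 190, 0]) cube([59, 59, 486]);
translate([171, 1135, 0]) cube([59, 59, 486]);
translate([2173, 190, 0]) cube([59, 59, 486]);
translate([2173, 1135, 0]) cube([59, 59, 486]);
translate([230, 190, 275]) cube([1943, 33, 144]);
translate([230, 1161, 275]) cube([1943, 33, 144]);
translate([171, 249, 275]) cube([33, 886, 144]);
translate([2199, 249, 275]) cube([33, 886, 144]);
translate([375, 190, 419]) cube([79, 1004, 19]);
translate([599, 190, 419]) cube([79, 1004, 19]);
translate([823, 190, 419]) cube([79, 1004, 19]);
translate([1047, 190, 419]) cube([79, 1004, 19]);
translate([1271, 190, 419]) cube([79, 1004, 19]);
translate([1495, 190, 419]) cube([79, 1004, 19]);
translate([1719, 190, 419]) cube([79, 1004, 19]);
translate([1943, 190, 419]) cube([79, 1004, 19]);


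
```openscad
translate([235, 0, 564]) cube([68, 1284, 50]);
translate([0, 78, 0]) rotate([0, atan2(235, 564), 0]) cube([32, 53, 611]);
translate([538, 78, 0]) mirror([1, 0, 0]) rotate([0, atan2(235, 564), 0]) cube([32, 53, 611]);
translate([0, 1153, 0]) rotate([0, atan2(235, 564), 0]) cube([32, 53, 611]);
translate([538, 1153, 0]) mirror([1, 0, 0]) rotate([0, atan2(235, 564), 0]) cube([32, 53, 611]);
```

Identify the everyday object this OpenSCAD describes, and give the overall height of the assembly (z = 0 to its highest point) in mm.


A sawhorse. The overall height is 614 mm.

A beam across two mirrored pairs of raked legs — a sawhorse. The beam's underside is at z = 564 (matching the legs' vertical rise in atan2(235, 564)) and the beam is 50 mm tall, so its top is at 564 + 50 = 614 mm. The raked legs top out at the beam's underside, so that is the highest point.


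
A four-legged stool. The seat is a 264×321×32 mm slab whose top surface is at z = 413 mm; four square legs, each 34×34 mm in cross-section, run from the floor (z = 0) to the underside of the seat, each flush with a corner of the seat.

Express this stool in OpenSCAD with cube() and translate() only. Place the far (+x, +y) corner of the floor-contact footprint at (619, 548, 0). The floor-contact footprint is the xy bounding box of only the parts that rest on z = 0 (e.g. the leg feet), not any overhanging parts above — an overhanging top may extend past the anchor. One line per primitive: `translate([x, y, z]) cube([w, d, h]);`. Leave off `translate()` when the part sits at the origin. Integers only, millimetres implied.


translate([355, 227, 381]) cube([264, 321, 32]);
translate([355, 227, 0]) cube([34, 34, 381]);
translate([585, 227, 0]) cube([34, 34, 381]);
translate([355, 514, 0]) cube([34, 34, 381]);
translate([585, 514, 0]) cube([34, 34, 381]);


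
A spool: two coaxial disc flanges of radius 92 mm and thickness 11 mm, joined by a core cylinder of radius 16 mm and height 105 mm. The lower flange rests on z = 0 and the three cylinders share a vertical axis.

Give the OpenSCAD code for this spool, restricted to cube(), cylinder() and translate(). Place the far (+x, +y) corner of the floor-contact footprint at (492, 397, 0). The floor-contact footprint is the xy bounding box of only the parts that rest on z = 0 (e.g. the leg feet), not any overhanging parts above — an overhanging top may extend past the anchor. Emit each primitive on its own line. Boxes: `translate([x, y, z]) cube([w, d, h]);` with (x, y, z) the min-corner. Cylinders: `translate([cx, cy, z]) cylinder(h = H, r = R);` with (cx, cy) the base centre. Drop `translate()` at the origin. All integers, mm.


translate([400, 305, 0]) cylinder(h = 11, r = 92);
translate([400, 305, 11]) cylinder(h = 105, r = 16);
translate([400, 305, 116]) cylinder(h = 11, r = 92);


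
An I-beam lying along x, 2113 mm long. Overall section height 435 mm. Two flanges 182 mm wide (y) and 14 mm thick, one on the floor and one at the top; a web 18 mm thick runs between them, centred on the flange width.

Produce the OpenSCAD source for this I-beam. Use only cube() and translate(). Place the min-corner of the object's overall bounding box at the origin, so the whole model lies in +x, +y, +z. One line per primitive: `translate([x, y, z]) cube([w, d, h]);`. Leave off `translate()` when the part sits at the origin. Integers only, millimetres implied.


cube([2113, 182, 14]);
translate([0, 82, 14]) cube([2113, 18, 407]);
translate([0, 0, 421]) cube([2113, 182, 14]);


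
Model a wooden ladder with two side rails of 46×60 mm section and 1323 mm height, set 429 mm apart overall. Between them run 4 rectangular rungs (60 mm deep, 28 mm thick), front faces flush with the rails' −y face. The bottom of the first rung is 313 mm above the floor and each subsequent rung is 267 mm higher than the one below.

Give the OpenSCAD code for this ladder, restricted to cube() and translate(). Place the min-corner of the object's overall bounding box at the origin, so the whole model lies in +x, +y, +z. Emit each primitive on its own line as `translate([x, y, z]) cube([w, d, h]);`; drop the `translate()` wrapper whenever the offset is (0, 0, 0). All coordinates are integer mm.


cube([46, 60, 1323]);
translate([383, 0, 0]) cube([46, 60, 1323]);
translate([46, 0, 313]) cube([337, 60, 28]);
translate([46, 0, 580]) cube([337, 60, 28]);
translate([46, 0, 847]) cube([337, 60, 28]);
translate([46, 0, 1114]) cube([337, 60, 28]);


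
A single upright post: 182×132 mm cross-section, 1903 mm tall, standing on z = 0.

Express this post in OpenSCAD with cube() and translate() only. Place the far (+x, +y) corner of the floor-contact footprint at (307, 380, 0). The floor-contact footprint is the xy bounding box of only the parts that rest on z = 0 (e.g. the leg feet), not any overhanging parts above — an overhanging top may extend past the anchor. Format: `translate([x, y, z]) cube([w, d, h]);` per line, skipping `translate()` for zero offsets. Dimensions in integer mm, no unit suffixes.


translate([125, 248, 0]) cube([182, 132, 1903]);


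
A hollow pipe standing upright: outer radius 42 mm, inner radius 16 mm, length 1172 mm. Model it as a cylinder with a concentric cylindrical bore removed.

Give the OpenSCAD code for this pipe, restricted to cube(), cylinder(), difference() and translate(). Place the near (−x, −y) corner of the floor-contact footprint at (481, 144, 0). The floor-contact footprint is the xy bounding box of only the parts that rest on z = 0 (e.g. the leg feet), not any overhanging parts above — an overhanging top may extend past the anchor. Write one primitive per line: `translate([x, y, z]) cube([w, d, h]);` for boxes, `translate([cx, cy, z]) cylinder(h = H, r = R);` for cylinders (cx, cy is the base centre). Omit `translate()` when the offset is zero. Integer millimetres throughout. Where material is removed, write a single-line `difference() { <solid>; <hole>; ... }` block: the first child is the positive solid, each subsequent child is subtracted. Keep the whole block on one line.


difference() { translate([523, 186, 0]) cylinder(h = 1172, r = 42); translate([523, 186, 0]) cylinder(h = 1172, r = 16); }


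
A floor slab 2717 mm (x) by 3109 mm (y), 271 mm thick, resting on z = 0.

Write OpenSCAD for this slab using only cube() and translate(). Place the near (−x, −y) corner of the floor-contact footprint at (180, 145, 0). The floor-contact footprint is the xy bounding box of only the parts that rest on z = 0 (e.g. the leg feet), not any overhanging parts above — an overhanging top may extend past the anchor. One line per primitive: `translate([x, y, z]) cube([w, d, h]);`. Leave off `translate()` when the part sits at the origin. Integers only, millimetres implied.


translate([180, 145, 0]) cube([2717, 3109, 271]);


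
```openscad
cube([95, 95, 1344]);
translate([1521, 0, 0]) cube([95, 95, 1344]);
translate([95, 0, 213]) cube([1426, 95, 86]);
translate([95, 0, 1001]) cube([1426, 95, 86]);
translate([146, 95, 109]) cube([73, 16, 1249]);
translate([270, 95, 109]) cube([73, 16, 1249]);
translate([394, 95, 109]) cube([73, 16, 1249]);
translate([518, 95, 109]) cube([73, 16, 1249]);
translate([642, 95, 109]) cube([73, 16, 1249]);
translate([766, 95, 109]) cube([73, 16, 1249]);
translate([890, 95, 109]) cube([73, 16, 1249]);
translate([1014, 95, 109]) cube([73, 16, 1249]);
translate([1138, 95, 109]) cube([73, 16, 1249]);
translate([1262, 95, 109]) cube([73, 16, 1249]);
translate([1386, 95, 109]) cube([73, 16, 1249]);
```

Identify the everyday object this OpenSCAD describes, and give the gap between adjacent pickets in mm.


A fence section. The picket gap is 51 mm.

Two posts, two rails, 11 pickets — a fence section. Span 1426 mm holds 11 pickets of 73 mm with 12 equal gaps: ⌊(1426 − 11·73) / 12⌋ = 51 mm.
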